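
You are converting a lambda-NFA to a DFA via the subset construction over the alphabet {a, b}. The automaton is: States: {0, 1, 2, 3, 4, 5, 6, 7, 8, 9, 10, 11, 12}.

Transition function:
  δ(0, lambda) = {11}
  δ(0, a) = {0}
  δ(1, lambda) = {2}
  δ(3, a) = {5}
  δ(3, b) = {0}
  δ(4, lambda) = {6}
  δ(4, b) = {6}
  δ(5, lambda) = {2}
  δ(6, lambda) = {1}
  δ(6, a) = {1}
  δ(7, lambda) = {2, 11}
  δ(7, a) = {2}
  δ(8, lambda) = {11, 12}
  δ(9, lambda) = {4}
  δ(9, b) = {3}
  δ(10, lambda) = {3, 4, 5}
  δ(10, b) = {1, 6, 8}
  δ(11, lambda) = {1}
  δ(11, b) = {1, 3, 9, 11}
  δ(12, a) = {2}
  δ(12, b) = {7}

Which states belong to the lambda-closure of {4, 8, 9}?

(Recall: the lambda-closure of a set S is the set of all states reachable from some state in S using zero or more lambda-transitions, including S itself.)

{1, 2, 4, 6, 8, 9, 11, 12}

Start with {4, 8, 9}.
From 4 via lambda: add 6.
From 8 via lambda: add 11, 12.
From 6 via lambda: add 1.
From 1 via lambda: add 2.
No new states can be added; the closed set is {1, 2, 4, 6, 8, 9, 11, 12}.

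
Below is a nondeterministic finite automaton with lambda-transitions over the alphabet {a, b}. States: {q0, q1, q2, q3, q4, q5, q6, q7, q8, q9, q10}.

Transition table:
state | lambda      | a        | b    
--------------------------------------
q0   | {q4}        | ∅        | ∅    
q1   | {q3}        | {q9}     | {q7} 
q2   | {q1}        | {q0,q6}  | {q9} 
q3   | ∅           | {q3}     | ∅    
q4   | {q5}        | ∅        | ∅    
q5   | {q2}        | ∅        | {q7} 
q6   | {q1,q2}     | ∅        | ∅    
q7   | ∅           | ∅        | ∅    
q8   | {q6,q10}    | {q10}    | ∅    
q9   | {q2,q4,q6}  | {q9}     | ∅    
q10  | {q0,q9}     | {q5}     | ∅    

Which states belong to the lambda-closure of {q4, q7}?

{q1, q2, q3, q4, q5, q7}

Start with {q4, q7}.
From q4 via lambda: add q5.
From q5 via lambda: add q2.
From q2 via lambda: add q1.
From q1 via lambda: add q3.
No new states can be added; the closed set is {q1, q2, q3, q4, q5, q7}.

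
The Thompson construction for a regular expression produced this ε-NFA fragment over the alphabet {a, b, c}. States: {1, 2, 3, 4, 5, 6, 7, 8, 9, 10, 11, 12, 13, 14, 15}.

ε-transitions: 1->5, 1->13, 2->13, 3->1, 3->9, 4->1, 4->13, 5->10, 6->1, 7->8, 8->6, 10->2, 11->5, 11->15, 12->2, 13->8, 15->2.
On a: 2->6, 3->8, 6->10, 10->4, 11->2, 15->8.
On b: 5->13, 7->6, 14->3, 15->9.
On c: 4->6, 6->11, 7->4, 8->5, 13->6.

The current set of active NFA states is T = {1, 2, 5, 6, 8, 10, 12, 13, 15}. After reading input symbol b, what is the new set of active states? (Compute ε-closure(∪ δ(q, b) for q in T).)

5 on b → {13}.
15 on b → {9}.
No b-transition from 1, 2, 6, 8, 10, 12, 13.
Union after reading b: {9, 13}.
Now take the ε-closure:
From 13 via ε: add 8.
From 8 via ε: add 6.
From 6 via ε: add 1.
From 1 via ε: add 5.
From 5 via ε: add 10.
From 10 via ε: add 2.
No new states can be added; the closed set is {1, 2, 5, 6, 8, 9, 10, 13}.

{1, 2, 5, 6, 8, 9, 10, 13}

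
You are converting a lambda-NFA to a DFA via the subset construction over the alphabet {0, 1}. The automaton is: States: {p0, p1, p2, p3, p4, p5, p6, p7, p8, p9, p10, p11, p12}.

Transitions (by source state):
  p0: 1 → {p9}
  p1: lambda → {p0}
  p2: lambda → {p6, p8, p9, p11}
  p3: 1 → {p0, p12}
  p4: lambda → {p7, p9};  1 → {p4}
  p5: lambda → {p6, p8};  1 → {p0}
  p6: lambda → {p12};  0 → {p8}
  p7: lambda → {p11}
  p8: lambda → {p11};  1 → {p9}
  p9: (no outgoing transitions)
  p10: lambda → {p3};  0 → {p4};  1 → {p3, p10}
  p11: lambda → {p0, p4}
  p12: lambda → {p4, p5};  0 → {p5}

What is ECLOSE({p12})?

Start with {p12}.
From p12 via lambda: add p4, p5.
From p4 via lambda: add p7, p9.
From p5 via lambda: add p6, p8.
From p7 via lambda: add p11.
From p11 via lambda: add p0.
No new states can be added; the closed set is {p0, p4, p5, p6, p7, p8, p9, p11, p12}.

{p0, p4, p5, p6, p7, p8, p9, p11, p12}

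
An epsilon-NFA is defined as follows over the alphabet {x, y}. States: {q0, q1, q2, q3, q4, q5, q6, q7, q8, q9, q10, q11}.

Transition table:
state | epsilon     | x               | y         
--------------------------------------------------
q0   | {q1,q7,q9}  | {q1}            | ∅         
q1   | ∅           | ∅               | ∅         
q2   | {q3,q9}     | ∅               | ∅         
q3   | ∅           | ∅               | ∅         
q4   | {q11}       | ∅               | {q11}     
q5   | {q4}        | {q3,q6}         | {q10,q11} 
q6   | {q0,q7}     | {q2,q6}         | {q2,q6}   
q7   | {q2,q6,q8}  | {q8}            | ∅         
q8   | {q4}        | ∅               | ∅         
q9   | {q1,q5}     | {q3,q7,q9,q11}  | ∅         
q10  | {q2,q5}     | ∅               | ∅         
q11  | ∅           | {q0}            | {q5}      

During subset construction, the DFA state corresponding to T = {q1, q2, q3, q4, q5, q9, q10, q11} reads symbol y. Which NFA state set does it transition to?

q4 on y → {q11}.
q5 on y → {q10, q11}.
q11 on y → {q5}.
No y-transition from q1, q2, q3, q9, q10.
Union after reading y: {q5, q10, q11}.
Now take the epsilon-closure:
From q5 via epsilon: add q4.
From q10 via epsilon: add q2.
From q2 via epsilon: add q3, q9.
From q9 via epsilon: add q1.
No new states can be added; the closed set is {q1, q2, q3, q4, q5, q9, q10, q11}.

{q1, q2, q3, q4, q5, q9, q10, q11}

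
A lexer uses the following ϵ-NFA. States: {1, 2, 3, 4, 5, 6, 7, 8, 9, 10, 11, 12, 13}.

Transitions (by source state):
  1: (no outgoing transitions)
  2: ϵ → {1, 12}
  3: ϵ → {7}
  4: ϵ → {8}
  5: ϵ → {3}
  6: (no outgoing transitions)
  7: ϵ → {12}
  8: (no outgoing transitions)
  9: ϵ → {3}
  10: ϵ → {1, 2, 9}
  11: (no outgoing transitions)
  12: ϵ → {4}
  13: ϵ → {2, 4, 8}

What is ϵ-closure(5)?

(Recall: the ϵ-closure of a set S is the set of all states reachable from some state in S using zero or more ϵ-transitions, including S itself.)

Start with {5}.
From 5 via ϵ: add 3.
From 3 via ϵ: add 7.
From 7 via ϵ: add 12.
From 12 via ϵ: add 4.
From 4 via ϵ: add 8.
No new states can be added; the closed set is {3, 4, 5, 7, 8, 12}.

{3, 4, 5, 7, 8, 12}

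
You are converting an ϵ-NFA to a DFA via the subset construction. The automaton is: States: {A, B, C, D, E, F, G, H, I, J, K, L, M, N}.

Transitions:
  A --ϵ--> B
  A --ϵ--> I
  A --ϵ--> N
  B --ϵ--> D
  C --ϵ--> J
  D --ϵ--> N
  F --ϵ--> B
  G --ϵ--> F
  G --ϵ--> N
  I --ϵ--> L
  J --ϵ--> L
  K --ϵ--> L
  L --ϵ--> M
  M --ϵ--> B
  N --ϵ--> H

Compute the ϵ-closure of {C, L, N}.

{B, C, D, H, J, L, M, N}

Start with {C, L, N}.
From C via ϵ: add J.
From L via ϵ: add M.
From N via ϵ: add H.
From M via ϵ: add B.
From B via ϵ: add D.
No new states can be added; the closed set is {B, C, D, H, J, L, M, N}.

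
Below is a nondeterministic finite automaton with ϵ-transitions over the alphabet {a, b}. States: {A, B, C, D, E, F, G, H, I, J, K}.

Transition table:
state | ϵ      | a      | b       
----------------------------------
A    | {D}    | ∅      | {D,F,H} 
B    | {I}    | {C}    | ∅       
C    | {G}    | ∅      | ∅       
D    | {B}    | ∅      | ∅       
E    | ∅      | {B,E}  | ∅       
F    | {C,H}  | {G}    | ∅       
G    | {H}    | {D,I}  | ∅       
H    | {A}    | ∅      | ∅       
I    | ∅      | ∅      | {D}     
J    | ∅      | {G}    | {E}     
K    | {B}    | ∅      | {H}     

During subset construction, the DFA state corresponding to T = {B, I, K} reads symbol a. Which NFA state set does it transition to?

B on a → {C}.
No a-transition from I, K.
Union after reading a: {C}.
Now take the ϵ-closure:
From C via ϵ: add G.
From G via ϵ: add H.
From H via ϵ: add A.
From A via ϵ: add D.
From D via ϵ: add B.
From B via ϵ: add I.
No new states can be added; the closed set is {A, B, C, D, G, H, I}.

{A, B, C, D, G, H, I}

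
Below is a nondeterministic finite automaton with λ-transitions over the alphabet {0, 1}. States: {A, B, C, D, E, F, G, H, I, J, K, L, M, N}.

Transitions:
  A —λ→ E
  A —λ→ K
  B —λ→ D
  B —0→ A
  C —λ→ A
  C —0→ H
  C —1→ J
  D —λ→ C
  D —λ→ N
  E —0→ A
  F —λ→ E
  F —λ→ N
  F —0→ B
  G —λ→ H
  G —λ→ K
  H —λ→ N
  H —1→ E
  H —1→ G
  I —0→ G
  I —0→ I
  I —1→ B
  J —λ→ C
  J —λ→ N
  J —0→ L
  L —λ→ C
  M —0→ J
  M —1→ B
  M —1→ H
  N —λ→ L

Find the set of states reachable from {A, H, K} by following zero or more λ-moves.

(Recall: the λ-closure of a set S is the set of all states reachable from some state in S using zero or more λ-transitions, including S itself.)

Start with {A, H, K}.
From A via λ: add E.
From H via λ: add N.
From N via λ: add L.
From L via λ: add C.
No new states can be added; the closed set is {A, C, E, H, K, L, N}.

{A, C, E, H, K, L, N}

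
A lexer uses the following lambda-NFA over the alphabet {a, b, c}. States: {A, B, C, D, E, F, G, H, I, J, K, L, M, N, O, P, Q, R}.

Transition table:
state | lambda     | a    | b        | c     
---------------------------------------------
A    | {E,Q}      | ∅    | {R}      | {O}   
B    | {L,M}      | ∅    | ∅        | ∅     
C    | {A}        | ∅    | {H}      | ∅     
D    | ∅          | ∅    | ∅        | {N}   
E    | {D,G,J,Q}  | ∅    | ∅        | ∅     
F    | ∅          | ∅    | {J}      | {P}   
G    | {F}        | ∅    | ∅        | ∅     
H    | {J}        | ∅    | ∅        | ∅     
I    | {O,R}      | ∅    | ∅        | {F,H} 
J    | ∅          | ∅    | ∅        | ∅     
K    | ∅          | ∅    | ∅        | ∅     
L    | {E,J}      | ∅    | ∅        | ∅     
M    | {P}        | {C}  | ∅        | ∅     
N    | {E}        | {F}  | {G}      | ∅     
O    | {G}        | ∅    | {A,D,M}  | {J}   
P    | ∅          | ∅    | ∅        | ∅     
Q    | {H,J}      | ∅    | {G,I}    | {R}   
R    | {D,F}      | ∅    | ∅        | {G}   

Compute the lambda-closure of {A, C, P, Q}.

{A, C, D, E, F, G, H, J, P, Q}

Start with {A, C, P, Q}.
From A via lambda: add E.
From Q via lambda: add H, J.
From E via lambda: add D, G.
From G via lambda: add F.
No new states can be added; the closed set is {A, C, D, E, F, G, H, J, P, Q}.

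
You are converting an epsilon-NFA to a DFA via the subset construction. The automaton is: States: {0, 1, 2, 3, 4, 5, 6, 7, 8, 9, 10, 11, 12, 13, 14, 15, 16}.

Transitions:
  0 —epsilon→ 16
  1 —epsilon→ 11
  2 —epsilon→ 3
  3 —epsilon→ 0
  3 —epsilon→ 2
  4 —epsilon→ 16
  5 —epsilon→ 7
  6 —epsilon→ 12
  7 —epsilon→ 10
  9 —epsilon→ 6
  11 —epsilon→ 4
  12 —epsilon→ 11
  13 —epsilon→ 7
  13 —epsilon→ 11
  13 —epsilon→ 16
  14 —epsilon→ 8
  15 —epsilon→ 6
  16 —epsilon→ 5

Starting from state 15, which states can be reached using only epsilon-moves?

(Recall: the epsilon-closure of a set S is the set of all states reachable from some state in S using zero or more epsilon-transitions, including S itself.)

{4, 5, 6, 7, 10, 11, 12, 15, 16}

Start with {15}.
From 15 via epsilon: add 6.
From 6 via epsilon: add 12.
From 12 via epsilon: add 11.
From 11 via epsilon: add 4.
From 4 via epsilon: add 16.
From 16 via epsilon: add 5.
From 5 via epsilon: add 7.
From 7 via epsilon: add 10.
No new states can be added; the closed set is {4, 5, 6, 7, 10, 11, 12, 15, 16}.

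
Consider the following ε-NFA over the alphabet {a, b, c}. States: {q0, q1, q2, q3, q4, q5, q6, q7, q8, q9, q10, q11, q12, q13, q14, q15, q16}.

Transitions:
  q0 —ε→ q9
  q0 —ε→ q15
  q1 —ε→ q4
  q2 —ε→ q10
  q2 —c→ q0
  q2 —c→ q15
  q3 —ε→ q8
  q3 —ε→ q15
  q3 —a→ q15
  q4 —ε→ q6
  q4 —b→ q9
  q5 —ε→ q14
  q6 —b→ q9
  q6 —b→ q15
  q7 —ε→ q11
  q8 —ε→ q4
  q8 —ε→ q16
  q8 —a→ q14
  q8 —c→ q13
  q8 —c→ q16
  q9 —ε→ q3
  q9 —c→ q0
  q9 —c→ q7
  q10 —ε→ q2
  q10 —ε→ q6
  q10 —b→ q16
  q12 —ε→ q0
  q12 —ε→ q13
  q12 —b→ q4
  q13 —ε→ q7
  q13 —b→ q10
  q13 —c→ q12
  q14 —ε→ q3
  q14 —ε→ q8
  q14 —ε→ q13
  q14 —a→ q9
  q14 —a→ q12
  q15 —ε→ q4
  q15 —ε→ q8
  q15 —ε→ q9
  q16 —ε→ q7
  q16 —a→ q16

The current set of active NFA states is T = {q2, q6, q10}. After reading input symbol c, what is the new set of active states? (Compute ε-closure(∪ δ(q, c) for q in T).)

{q0, q3, q4, q6, q7, q8, q9, q11, q15, q16}

q2 on c → {q0, q15}.
No c-transition from q6, q10.
Union after reading c: {q0, q15}.
Now take the ε-closure:
From q0 via ε: add q9.
From q15 via ε: add q4, q8.
From q4 via ε: add q6.
From q8 via ε: add q16.
From q9 via ε: add q3.
From q16 via ε: add q7.
From q7 via ε: add q11.
No new states can be added; the closed set is {q0, q3, q4, q6, q7, q8, q9, q11, q15, q16}.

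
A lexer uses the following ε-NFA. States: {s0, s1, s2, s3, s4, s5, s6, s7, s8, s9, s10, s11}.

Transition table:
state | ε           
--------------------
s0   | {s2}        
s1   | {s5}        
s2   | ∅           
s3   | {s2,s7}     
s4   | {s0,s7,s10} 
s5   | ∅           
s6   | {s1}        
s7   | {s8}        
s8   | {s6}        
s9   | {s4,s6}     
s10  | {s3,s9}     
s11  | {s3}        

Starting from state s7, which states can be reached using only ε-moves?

{s1, s5, s6, s7, s8}

Start with {s7}.
From s7 via ε: add s8.
From s8 via ε: add s6.
From s6 via ε: add s1.
From s1 via ε: add s5.
No new states can be added; the closed set is {s1, s5, s6, s7, s8}.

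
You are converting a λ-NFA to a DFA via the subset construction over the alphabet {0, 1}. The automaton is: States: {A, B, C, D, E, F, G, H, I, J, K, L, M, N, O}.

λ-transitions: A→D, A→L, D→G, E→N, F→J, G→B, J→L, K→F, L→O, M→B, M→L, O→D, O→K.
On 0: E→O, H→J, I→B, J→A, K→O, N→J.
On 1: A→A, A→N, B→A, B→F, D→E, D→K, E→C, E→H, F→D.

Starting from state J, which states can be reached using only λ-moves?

{B, D, F, G, J, K, L, O}

Start with {J}.
From J via λ: add L.
From L via λ: add O.
From O via λ: add D, K.
From D via λ: add G.
From K via λ: add F.
From G via λ: add B.
No new states can be added; the closed set is {B, D, F, G, J, K, L, O}.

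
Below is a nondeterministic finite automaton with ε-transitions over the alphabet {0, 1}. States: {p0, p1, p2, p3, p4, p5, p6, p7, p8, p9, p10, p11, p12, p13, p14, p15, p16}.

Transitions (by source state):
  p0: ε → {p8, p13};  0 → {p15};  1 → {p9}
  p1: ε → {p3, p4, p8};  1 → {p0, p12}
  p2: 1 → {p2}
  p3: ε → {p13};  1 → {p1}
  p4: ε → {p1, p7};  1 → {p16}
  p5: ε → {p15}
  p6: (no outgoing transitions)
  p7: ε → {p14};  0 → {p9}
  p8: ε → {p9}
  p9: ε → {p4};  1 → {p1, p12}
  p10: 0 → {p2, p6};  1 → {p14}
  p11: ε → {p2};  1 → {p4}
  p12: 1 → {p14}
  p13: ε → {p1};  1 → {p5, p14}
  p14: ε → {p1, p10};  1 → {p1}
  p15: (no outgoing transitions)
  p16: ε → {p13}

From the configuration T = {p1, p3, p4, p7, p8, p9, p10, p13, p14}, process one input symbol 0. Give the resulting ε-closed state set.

{p1, p2, p3, p4, p6, p7, p8, p9, p10, p13, p14}

p7 on 0 → {p9}.
p10 on 0 → {p2, p6}.
No 0-transition from p1, p3, p4, p8, p9, p13, p14.
Union after reading 0: {p2, p6, p9}.
Now take the ε-closure:
From p9 via ε: add p4.
From p4 via ε: add p1, p7.
From p1 via ε: add p3, p8.
From p7 via ε: add p14.
From p3 via ε: add p13.
From p14 via ε: add p10.
No new states can be added; the closed set is {p1, p2, p3, p4, p6, p7, p8, p9, p10, p13, p14}.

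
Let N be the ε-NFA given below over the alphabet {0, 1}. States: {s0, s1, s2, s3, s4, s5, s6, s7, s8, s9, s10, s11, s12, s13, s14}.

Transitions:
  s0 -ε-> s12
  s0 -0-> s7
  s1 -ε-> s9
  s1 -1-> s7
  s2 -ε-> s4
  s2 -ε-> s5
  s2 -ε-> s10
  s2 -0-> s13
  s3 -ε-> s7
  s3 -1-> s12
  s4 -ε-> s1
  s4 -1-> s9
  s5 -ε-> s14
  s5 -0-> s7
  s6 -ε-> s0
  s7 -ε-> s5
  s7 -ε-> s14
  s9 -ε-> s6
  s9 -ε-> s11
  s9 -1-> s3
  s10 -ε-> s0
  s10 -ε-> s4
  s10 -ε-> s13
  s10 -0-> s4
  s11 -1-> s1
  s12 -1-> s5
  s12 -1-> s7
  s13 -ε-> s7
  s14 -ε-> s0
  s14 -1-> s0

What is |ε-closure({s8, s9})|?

Start with {s8, s9}.
From s9 via ε: add s6, s11.
From s6 via ε: add s0.
From s0 via ε: add s12.
ε-closure = {s0, s6, s8, s9, s11, s12}, which has 6 states.

6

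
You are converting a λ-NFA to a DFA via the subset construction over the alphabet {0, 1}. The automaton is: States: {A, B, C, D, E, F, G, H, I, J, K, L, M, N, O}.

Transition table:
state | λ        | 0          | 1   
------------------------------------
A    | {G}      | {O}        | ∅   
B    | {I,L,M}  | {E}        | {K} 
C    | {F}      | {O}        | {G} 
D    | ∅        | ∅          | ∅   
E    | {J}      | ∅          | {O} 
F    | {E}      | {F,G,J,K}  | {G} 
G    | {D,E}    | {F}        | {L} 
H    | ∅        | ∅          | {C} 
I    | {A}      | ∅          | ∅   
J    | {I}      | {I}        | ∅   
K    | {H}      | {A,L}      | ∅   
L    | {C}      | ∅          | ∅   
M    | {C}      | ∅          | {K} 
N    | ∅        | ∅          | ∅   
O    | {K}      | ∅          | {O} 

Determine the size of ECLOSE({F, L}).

Start with {F, L}.
From F via λ: add E.
From L via λ: add C.
From E via λ: add J.
From J via λ: add I.
From I via λ: add A.
From A via λ: add G.
From G via λ: add D.
λ-closure = {A, C, D, E, F, G, I, J, L}, which has 9 states.

9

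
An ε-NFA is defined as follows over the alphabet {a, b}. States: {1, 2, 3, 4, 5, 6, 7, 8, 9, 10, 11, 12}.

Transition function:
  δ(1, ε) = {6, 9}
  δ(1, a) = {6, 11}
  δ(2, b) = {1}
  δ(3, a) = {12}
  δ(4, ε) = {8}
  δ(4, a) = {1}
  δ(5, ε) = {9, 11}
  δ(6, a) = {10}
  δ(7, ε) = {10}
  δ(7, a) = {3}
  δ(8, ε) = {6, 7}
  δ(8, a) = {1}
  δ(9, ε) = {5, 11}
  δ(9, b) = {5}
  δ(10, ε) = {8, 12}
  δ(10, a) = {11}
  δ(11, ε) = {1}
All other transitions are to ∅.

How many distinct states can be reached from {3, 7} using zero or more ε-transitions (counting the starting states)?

6

Start with {3, 7}.
From 7 via ε: add 10.
From 10 via ε: add 8, 12.
From 8 via ε: add 6.
ε-closure = {3, 6, 7, 8, 10, 12}, which has 6 states.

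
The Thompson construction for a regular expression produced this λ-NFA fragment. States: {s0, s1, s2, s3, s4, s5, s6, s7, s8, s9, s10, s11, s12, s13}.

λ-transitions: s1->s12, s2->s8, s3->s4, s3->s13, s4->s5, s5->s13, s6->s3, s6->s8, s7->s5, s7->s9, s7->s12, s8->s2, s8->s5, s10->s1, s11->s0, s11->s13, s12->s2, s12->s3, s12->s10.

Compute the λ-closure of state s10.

Start with {s10}.
From s10 via λ: add s1.
From s1 via λ: add s12.
From s12 via λ: add s2, s3.
From s2 via λ: add s8.
From s3 via λ: add s4, s13.
From s4 via λ: add s5.
No new states can be added; the closed set is {s1, s2, s3, s4, s5, s8, s10, s12, s13}.

{s1, s2, s3, s4, s5, s8, s10, s12, s13}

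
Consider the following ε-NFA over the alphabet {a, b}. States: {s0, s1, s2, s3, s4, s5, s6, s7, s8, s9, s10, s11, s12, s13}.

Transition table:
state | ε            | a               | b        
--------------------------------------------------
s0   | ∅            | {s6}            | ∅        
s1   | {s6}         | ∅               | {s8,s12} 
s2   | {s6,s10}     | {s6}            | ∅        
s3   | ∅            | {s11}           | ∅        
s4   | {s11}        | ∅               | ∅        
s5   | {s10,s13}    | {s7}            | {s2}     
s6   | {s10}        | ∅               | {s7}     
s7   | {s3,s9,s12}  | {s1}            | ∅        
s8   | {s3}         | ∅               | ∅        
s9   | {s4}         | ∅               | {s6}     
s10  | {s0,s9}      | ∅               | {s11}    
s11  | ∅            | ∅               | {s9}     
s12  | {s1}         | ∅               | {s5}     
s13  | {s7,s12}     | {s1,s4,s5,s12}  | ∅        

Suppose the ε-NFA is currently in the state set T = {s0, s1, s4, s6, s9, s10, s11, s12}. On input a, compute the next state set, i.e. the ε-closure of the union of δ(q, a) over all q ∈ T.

{s0, s4, s6, s9, s10, s11}

s0 on a → {s6}.
No a-transition from s1, s4, s6, s9, s10, s11, s12.
Union after reading a: {s6}.
Now take the ε-closure:
From s6 via ε: add s10.
From s10 via ε: add s0, s9.
From s9 via ε: add s4.
From s4 via ε: add s11.
No new states can be added; the closed set is {s0, s4, s6, s9, s10, s11}.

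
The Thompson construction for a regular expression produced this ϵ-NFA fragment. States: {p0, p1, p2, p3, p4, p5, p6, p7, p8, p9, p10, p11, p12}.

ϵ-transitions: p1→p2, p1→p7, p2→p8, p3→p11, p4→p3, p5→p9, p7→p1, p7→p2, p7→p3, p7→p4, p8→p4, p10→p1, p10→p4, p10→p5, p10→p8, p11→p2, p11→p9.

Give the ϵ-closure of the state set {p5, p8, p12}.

{p2, p3, p4, p5, p8, p9, p11, p12}

Start with {p5, p8, p12}.
From p5 via ϵ: add p9.
From p8 via ϵ: add p4.
From p4 via ϵ: add p3.
From p3 via ϵ: add p11.
From p11 via ϵ: add p2.
No new states can be added; the closed set is {p2, p3, p4, p5, p8, p9, p11, p12}.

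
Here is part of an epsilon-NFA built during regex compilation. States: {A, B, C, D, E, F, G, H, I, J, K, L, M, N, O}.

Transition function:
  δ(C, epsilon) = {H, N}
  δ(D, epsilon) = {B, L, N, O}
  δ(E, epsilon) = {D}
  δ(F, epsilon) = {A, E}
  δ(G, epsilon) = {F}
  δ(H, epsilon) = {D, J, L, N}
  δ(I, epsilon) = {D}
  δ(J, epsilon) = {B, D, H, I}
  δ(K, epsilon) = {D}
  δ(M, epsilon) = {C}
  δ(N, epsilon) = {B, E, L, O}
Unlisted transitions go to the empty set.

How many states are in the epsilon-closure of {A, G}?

9

Start with {A, G}.
From G via epsilon: add F.
From F via epsilon: add E.
From E via epsilon: add D.
From D via epsilon: add B, L, N, O.
epsilon-closure = {A, B, D, E, F, G, L, N, O}, which has 9 states.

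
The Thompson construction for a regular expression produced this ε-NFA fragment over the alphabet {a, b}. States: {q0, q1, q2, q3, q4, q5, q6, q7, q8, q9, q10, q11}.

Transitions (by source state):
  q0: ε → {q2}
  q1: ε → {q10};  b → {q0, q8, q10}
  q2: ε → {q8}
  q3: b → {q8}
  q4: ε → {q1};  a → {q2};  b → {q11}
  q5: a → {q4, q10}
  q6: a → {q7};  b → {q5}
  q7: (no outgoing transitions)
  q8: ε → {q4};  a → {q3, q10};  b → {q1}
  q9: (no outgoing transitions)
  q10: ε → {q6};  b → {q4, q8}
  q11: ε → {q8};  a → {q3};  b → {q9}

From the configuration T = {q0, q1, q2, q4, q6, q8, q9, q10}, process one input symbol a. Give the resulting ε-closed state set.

q4 on a → {q2}.
q6 on a → {q7}.
q8 on a → {q3, q10}.
No a-transition from q0, q1, q2, q9, q10.
Union after reading a: {q2, q3, q7, q10}.
Now take the ε-closure:
From q2 via ε: add q8.
From q10 via ε: add q6.
From q8 via ε: add q4.
From q4 via ε: add q1.
No new states can be added; the closed set is {q1, q2, q3, q4, q6, q7, q8, q10}.

{q1, q2, q3, q4, q6, q7, q8, q10}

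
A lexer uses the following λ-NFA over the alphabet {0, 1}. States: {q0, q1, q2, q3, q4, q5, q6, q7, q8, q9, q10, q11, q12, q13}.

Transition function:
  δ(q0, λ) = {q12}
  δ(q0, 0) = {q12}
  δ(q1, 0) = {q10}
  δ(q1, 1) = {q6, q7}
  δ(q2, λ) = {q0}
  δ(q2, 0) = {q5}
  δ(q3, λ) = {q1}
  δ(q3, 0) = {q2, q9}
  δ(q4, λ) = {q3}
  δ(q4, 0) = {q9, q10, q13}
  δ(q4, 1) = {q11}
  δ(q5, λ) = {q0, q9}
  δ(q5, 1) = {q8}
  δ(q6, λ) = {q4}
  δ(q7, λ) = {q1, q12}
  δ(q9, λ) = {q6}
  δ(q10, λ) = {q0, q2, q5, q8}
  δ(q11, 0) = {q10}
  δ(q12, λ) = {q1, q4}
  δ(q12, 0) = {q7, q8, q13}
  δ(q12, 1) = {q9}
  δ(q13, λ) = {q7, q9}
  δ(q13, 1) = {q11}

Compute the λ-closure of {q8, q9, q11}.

{q1, q3, q4, q6, q8, q9, q11}

Start with {q8, q9, q11}.
From q9 via λ: add q6.
From q6 via λ: add q4.
From q4 via λ: add q3.
From q3 via λ: add q1.
No new states can be added; the closed set is {q1, q3, q4, q6, q8, q9, q11}.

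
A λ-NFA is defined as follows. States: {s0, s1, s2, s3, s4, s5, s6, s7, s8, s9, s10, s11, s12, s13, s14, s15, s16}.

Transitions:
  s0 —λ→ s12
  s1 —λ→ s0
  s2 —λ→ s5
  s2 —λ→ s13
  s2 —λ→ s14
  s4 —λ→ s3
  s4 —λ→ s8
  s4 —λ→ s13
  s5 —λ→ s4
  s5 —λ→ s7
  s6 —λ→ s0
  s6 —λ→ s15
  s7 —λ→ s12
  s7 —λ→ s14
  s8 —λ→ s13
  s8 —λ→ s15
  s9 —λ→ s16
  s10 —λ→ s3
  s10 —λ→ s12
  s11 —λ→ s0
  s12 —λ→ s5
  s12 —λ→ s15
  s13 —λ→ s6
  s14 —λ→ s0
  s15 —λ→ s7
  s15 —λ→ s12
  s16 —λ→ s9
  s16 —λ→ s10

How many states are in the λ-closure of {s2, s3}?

12

Start with {s2, s3}.
From s2 via λ: add s5, s13, s14.
From s5 via λ: add s4, s7.
From s13 via λ: add s6.
From s14 via λ: add s0.
From s0 via λ: add s12.
From s4 via λ: add s8.
From s6 via λ: add s15.
λ-closure = {s0, s2, s3, s4, s5, s6, s7, s8, s12, s13, s14, s15}, which has 12 states.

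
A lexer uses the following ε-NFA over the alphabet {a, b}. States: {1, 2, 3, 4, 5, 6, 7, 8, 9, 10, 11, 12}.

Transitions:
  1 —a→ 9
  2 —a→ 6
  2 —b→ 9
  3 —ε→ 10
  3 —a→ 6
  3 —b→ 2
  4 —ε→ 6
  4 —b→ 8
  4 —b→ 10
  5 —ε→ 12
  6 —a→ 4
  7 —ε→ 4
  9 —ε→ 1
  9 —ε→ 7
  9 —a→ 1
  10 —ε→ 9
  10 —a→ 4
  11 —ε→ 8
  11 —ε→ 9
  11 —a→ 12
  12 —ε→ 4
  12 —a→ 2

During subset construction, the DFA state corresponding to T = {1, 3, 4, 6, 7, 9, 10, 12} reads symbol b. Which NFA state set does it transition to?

3 on b → {2}.
4 on b → {8, 10}.
No b-transition from 1, 6, 7, 9, 10, 12.
Union after reading b: {2, 8, 10}.
Now take the ε-closure:
From 10 via ε: add 9.
From 9 via ε: add 1, 7.
From 7 via ε: add 4.
From 4 via ε: add 6.
No new states can be added; the closed set is {1, 2, 4, 6, 7, 8, 9, 10}.

{1, 2, 4, 6, 7, 8, 9, 10}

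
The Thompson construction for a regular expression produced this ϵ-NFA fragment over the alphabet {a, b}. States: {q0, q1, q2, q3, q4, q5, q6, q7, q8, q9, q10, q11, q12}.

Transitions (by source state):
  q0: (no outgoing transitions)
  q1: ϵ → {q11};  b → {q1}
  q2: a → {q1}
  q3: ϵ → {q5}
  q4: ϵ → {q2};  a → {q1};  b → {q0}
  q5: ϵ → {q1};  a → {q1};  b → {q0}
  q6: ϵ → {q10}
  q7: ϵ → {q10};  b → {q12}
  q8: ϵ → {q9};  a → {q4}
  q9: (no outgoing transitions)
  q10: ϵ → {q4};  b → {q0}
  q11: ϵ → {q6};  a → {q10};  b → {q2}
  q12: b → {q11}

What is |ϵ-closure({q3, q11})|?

8

Start with {q3, q11}.
From q3 via ϵ: add q5.
From q11 via ϵ: add q6.
From q5 via ϵ: add q1.
From q6 via ϵ: add q10.
From q10 via ϵ: add q4.
From q4 via ϵ: add q2.
ϵ-closure = {q1, q2, q3, q4, q5, q6, q10, q11}, which has 8 states.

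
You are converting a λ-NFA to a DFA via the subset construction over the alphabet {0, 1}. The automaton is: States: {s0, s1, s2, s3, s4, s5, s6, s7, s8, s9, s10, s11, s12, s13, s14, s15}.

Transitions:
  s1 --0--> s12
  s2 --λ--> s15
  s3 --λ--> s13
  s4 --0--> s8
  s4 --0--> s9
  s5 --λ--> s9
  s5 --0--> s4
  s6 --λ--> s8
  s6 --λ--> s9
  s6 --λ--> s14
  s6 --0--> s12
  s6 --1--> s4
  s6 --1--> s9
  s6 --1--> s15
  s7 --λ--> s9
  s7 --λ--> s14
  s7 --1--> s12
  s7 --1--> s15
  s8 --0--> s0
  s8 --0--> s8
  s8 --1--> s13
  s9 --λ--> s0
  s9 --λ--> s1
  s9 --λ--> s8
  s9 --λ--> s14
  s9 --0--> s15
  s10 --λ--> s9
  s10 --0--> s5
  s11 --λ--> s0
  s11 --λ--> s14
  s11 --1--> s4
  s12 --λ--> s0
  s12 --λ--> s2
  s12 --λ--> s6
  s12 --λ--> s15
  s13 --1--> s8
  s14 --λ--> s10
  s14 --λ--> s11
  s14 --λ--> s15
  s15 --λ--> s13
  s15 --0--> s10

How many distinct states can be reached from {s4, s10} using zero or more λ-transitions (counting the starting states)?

Start with {s4, s10}.
From s10 via λ: add s9.
From s9 via λ: add s0, s1, s8, s14.
From s14 via λ: add s11, s15.
From s15 via λ: add s13.
λ-closure = {s0, s1, s4, s8, s9, s10, s11, s13, s14, s15}, which has 10 states.

10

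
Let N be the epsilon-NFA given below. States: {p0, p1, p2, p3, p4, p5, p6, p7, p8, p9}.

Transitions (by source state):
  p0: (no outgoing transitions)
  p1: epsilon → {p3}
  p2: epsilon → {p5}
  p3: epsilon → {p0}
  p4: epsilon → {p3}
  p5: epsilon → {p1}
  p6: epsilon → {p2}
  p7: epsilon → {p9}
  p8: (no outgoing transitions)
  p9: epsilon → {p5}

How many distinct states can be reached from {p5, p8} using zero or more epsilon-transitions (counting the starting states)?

Start with {p5, p8}.
From p5 via epsilon: add p1.
From p1 via epsilon: add p3.
From p3 via epsilon: add p0.
epsilon-closure = {p0, p1, p3, p5, p8}, which has 5 states.

5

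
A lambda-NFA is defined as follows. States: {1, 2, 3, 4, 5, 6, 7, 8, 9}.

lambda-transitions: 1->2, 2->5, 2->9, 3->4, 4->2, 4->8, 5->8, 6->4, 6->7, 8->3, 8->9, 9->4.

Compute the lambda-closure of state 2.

{2, 3, 4, 5, 8, 9}

Start with {2}.
From 2 via lambda: add 5, 9.
From 5 via lambda: add 8.
From 9 via lambda: add 4.
From 8 via lambda: add 3.
No new states can be added; the closed set is {2, 3, 4, 5, 8, 9}.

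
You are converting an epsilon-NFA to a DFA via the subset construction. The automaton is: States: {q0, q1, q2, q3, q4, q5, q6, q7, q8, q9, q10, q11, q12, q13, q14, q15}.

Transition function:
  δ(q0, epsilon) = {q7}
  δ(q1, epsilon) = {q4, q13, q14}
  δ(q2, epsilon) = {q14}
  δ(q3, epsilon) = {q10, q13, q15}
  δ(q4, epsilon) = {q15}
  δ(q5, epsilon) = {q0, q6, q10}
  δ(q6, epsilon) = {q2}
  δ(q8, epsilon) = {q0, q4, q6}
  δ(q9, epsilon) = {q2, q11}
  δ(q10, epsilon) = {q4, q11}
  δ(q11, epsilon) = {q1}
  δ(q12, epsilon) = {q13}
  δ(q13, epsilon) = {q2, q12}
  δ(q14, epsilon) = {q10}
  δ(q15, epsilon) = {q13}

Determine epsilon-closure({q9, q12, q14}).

{q1, q2, q4, q9, q10, q11, q12, q13, q14, q15}

Start with {q9, q12, q14}.
From q9 via epsilon: add q2, q11.
From q12 via epsilon: add q13.
From q14 via epsilon: add q10.
From q10 via epsilon: add q4.
From q11 via epsilon: add q1.
From q4 via epsilon: add q15.
No new states can be added; the closed set is {q1, q2, q4, q9, q10, q11, q12, q13, q14, q15}.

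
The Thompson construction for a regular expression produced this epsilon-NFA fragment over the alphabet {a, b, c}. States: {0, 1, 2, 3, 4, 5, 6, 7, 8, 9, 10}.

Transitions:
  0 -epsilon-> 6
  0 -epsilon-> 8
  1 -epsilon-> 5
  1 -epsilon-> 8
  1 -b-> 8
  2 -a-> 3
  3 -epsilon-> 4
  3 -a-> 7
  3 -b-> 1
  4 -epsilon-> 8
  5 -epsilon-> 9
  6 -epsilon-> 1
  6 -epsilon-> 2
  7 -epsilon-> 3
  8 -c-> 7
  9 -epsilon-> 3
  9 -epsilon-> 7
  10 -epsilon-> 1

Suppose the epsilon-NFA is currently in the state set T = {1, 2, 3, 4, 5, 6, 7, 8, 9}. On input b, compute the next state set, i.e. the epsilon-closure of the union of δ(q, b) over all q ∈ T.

1 on b → {8}.
3 on b → {1}.
No b-transition from 2, 4, 5, 6, 7, 8, 9.
Union after reading b: {1, 8}.
Now take the epsilon-closure:
From 1 via epsilon: add 5.
From 5 via epsilon: add 9.
From 9 via epsilon: add 3, 7.
From 3 via epsilon: add 4.
No new states can be added; the closed set is {1, 3, 4, 5, 7, 8, 9}.

{1, 3, 4, 5, 7, 8, 9}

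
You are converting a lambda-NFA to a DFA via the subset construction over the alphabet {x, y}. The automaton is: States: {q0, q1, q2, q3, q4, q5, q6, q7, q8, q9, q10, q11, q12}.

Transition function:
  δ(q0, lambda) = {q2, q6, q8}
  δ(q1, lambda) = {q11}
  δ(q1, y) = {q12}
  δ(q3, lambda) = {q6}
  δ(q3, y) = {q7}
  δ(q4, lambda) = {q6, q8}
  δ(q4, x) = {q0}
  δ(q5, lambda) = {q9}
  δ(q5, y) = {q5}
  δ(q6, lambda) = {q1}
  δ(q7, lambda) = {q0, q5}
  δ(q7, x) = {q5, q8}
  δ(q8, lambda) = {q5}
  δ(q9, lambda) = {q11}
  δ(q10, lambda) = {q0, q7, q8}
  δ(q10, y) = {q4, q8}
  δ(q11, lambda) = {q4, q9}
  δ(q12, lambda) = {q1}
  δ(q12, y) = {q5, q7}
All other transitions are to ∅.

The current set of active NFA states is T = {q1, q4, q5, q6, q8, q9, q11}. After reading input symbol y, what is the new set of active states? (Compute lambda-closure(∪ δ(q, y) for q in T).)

q1 on y → {q12}.
q5 on y → {q5}.
No y-transition from q4, q6, q8, q9, q11.
Union after reading y: {q5, q12}.
Now take the lambda-closure:
From q5 via lambda: add q9.
From q12 via lambda: add q1.
From q1 via lambda: add q11.
From q11 via lambda: add q4.
From q4 via lambda: add q6, q8.
No new states can be added; the closed set is {q1, q4, q5, q6, q8, q9, q11, q12}.

{q1, q4, q5, q6, q8, q9, q11, q12}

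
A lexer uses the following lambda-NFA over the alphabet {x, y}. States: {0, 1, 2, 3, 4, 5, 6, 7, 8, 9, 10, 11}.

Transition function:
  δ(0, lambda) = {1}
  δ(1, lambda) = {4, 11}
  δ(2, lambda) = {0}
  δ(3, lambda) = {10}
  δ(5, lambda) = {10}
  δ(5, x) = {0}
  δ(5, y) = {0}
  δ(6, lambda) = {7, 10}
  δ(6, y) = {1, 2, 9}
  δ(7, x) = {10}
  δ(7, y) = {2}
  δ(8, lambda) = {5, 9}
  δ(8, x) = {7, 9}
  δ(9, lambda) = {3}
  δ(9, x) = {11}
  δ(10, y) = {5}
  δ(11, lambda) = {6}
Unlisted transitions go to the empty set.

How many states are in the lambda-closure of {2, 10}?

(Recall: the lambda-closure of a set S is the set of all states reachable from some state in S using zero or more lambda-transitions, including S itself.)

Start with {2, 10}.
From 2 via lambda: add 0.
From 0 via lambda: add 1.
From 1 via lambda: add 4, 11.
From 11 via lambda: add 6.
From 6 via lambda: add 7.
lambda-closure = {0, 1, 2, 4, 6, 7, 10, 11}, which has 8 states.

8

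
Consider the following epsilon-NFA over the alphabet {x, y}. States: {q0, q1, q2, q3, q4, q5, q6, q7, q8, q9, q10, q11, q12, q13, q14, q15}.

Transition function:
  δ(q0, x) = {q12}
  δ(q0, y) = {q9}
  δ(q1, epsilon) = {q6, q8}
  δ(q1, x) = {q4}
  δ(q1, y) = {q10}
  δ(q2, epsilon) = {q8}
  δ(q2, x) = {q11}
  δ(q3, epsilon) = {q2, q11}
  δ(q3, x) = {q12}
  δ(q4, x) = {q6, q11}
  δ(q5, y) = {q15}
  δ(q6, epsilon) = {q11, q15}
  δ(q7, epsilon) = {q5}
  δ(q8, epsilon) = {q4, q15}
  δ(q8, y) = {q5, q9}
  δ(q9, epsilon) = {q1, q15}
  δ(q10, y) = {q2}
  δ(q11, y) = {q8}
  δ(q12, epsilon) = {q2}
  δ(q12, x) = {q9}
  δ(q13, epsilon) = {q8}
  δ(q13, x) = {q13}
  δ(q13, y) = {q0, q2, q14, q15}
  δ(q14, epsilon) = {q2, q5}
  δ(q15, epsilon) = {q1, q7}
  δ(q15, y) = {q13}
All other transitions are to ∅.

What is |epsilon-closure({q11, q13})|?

9

Start with {q11, q13}.
From q13 via epsilon: add q8.
From q8 via epsilon: add q4, q15.
From q15 via epsilon: add q1, q7.
From q1 via epsilon: add q6.
From q7 via epsilon: add q5.
epsilon-closure = {q1, q4, q5, q6, q7, q8, q11, q13, q15}, which has 9 states.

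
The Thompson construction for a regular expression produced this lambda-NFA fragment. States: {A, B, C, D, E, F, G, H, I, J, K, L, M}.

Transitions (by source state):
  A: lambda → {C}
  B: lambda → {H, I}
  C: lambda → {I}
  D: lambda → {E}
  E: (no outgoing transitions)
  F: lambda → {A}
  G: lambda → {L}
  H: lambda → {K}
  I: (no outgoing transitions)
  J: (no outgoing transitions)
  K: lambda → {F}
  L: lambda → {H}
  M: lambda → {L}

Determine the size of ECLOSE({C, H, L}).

7

Start with {C, H, L}.
From C via lambda: add I.
From H via lambda: add K.
From K via lambda: add F.
From F via lambda: add A.
lambda-closure = {A, C, F, H, I, K, L}, which has 7 states.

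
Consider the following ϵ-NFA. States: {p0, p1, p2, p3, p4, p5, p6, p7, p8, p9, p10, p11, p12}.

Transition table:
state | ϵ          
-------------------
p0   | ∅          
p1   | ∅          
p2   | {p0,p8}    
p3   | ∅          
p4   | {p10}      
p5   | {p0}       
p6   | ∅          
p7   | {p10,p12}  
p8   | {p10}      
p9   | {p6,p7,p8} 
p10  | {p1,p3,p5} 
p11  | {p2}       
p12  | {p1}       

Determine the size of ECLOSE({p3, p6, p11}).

Start with {p3, p6, p11}.
From p11 via ϵ: add p2.
From p2 via ϵ: add p0, p8.
From p8 via ϵ: add p10.
From p10 via ϵ: add p1, p5.
ϵ-closure = {p0, p1, p2, p3, p5, p6, p8, p10, p11}, which has 9 states.

9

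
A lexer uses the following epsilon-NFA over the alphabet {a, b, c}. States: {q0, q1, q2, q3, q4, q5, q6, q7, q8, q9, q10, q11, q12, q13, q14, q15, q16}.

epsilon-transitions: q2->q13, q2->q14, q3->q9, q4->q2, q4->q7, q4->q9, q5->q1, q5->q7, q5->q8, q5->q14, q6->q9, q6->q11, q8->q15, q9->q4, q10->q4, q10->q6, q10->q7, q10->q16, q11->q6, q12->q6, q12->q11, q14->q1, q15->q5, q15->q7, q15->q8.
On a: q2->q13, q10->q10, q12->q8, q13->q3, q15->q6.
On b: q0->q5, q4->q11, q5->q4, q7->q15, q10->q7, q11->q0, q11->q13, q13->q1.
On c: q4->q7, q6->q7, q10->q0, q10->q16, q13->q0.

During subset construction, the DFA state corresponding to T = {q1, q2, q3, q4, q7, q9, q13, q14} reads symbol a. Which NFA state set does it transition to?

q2 on a → {q13}.
q13 on a → {q3}.
No a-transition from q1, q3, q4, q7, q9, q14.
Union after reading a: {q3, q13}.
Now take the epsilon-closure:
From q3 via epsilon: add q9.
From q9 via epsilon: add q4.
From q4 via epsilon: add q2, q7.
From q2 via epsilon: add q14.
From q14 via epsilon: add q1.
No new states can be added; the closed set is {q1, q2, q3, q4, q7, q9, q13, q14}.

{q1, q2, q3, q4, q7, q9, q13, q14}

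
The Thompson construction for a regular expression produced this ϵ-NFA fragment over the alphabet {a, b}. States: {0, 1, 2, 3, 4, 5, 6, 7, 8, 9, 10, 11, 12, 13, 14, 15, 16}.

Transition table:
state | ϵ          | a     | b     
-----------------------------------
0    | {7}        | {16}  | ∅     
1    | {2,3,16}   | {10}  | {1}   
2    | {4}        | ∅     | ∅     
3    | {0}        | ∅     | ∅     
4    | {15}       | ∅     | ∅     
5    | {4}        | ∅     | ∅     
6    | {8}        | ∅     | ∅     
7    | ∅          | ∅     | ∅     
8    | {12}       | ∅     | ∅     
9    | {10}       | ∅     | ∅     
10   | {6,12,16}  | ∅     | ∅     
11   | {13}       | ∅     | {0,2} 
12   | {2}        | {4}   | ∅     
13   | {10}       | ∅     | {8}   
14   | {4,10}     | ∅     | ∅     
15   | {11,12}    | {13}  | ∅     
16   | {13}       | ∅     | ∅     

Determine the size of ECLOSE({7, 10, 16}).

11

Start with {7, 10, 16}.
From 10 via ϵ: add 6, 12.
From 16 via ϵ: add 13.
From 6 via ϵ: add 8.
From 12 via ϵ: add 2.
From 2 via ϵ: add 4.
From 4 via ϵ: add 15.
From 15 via ϵ: add 11.
ϵ-closure = {2, 4, 6, 7, 8, 10, 11, 12, 13, 15, 16}, which has 11 states.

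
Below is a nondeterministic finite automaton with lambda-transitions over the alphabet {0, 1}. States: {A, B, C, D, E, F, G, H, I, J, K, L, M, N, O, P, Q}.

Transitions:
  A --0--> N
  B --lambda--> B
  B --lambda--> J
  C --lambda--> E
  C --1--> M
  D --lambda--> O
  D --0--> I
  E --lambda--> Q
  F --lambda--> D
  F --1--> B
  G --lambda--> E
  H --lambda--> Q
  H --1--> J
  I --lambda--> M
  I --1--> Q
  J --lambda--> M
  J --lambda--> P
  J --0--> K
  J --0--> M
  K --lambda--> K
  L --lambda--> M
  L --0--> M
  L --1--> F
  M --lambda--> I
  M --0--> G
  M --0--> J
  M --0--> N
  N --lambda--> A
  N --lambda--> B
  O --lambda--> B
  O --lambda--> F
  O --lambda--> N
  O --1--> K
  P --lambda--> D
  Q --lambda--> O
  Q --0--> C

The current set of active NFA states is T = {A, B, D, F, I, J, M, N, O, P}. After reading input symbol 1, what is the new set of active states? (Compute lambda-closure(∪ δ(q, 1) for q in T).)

{A, B, D, F, I, J, K, M, N, O, P, Q}

F on 1 → {B}.
I on 1 → {Q}.
O on 1 → {K}.
No 1-transition from A, B, D, J, M, N, P.
Union after reading 1: {B, K, Q}.
Now take the lambda-closure:
From B via lambda: add J.
From Q via lambda: add O.
From J via lambda: add M, P.
From O via lambda: add F, N.
From F via lambda: add D.
From M via lambda: add I.
From N via lambda: add A.
No new states can be added; the closed set is {A, B, D, F, I, J, K, M, N, O, P, Q}.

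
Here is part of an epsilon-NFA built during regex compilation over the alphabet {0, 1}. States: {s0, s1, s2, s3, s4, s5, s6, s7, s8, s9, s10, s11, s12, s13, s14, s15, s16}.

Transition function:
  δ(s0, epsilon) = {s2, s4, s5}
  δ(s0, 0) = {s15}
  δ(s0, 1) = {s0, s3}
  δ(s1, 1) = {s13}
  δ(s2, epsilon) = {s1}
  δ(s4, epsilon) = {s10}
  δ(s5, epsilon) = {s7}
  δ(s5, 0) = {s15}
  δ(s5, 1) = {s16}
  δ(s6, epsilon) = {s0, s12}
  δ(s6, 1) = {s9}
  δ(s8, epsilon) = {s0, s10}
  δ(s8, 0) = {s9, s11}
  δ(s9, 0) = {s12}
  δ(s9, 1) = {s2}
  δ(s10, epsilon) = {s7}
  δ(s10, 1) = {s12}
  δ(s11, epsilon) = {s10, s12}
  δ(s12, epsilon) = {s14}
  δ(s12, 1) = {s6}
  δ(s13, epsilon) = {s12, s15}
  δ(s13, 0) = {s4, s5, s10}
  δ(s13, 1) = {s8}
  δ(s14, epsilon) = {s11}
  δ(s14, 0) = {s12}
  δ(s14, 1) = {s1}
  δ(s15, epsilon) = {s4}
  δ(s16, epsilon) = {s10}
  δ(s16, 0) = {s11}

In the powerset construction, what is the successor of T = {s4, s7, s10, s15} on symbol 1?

s10 on 1 → {s12}.
No 1-transition from s4, s7, s15.
Union after reading 1: {s12}.
Now take the epsilon-closure:
From s12 via epsilon: add s14.
From s14 via epsilon: add s11.
From s11 via epsilon: add s10.
From s10 via epsilon: add s7.
No new states can be added; the closed set is {s7, s10, s11, s12, s14}.

{s7, s10, s11, s12, s14}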